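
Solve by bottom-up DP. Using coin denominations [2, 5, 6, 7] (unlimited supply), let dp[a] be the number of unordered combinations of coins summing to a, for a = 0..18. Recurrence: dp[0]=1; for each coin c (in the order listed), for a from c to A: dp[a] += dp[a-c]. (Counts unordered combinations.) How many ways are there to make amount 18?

9

after  coin     0     1     2     3     4     5     6     7     8     9    10    11    12    13    14    15    16    17    18
          2     1     0     1     0     1     0     1     0     1     0     1     0     1     0     1     0     1     0     1
          5     1     0     1     0     1     1     1     1     1     1     2     1     2     1     2     2     2     2     2
          6     1     0     1     0     1     1     2     1     2     1     3     2     4     2     4     3     5     4     6
          7     1     0     1     0     1     1     2     2     2     2     3     3     5     4     6     5     7     7     9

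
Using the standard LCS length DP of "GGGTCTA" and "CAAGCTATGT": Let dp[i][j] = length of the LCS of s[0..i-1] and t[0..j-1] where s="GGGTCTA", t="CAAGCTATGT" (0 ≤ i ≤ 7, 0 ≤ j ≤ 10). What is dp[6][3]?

1

   ''  C  A  A  G  C  T  A  T  G  T
''  0  0  0  0  0  0  0  0  0  0  0
 G  0  0  0  0  1  1  1  1  1  1  1
 G  0  0  0  0  1  1  1  1  1  2  2
 G  0  0  0  0  1  1  1  1  1  2  2
 T  0  0  0  0  1  1  2  2  2  2  3
 C  0  1  1  1  1  2  2  2  2  2  3
 T  0  1  1  1  1  2  3  3  3  3  3
 A  0  1  2  2  2  2  3  4  4  4  4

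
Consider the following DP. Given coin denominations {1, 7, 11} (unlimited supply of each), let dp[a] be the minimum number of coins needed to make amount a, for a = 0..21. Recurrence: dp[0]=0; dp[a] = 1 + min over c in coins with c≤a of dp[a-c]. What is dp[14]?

 a  0  1  2  3  4  5  6  7  8  9 10 11 12 13 14 15 16 17 18 19 20 21
dp  0  1  2  3  4  5  6  1  2  3  4  1  2  3  2  3  4  5  2  3  4  3

2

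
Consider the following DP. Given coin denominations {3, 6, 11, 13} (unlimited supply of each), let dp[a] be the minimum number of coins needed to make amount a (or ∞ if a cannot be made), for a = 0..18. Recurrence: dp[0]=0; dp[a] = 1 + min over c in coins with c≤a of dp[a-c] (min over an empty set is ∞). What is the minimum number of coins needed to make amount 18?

3

 a  0  1  2  3  4  5  6  7  8  9 10 11 12 13 14 15 16 17 18
dp  0  -  -  1  -  -  1  -  -  2  -  1  2  1  2  3  2  2  3
(- denotes ∞ / unreachable)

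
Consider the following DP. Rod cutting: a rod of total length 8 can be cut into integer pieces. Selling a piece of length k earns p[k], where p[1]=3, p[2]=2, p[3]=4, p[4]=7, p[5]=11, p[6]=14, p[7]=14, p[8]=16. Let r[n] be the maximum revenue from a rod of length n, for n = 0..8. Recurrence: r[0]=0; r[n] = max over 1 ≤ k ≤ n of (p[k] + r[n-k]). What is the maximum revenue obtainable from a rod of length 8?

   n    0    1    2    3    4    5    6    7    8
r[n]    0    3    6    9   12   15   18   21   24

24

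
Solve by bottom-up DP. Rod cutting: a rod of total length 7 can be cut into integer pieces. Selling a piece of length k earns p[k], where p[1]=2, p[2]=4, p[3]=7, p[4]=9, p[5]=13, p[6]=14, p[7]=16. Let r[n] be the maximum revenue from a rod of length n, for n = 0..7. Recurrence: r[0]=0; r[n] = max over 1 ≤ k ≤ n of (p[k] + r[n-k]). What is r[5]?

   n    0    1    2    3    4    5    6    7
r[n]    0    2    4    7    9   13   15   17

13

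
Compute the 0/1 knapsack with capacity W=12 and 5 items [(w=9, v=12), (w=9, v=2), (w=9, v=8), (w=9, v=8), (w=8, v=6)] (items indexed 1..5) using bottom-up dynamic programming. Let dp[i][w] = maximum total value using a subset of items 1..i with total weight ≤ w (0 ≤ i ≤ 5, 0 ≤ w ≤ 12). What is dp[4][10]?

i\w   0   1   2   3   4   5   6   7   8   9  10  11  12
  0   0   0   0   0   0   0   0   0   0   0   0   0   0
  1   0   0   0   0   0   0   0   0   0  12  12  12  12
  2   0   0   0   0   0   0   0   0   0  12  12  12  12
  3   0   0   0   0   0   0   0   0   0  12  12  12  12
  4   0   0   0   0   0   0   0   0   0  12  12  12  12
  5   0   0   0   0   0   0   0   0   6  12  12  12  12

12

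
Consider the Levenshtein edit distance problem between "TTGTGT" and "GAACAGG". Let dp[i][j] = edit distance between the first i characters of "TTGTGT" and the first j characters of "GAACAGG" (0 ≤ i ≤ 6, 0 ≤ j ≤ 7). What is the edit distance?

6

   ''  G  A  A  C  A  G  G
''  0  1  2  3  4  5  6  7
 T  1  1  2  3  4  5  6  7
 T  2  2  2  3  4  5  6  7
 G  3  2  3  3  4  5  5  6
 T  4  3  3  4  4  5  6  6
 G  5  4  4  4  5  5  5  6
 T  6  5  5  5  5  6  6  6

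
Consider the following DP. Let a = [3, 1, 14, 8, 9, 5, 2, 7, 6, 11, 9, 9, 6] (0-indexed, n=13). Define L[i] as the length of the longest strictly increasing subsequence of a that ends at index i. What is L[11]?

   i    0    1    2    3    4    5    6    7    8    9   10   11   12
a[i]    3    1   14    8    9    5    2    7    6   11    9    9    6
L[i]    1    1    2    2    3    2    2    3    3    4    4    4    3

4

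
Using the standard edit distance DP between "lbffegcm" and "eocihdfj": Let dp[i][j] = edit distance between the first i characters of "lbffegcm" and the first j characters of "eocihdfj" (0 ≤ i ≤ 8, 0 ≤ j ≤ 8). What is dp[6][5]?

6

   ''  e  o  c  i  h  d  f  j
''  0  1  2  3  4  5  6  7  8
 l  1  1  2  3  4  5  6  7  8
 b  2  2  2  3  4  5  6  7  8
 f  3  3  3  3  4  5  6  6  7
 f  4  4  4  4  4  5  6  6  7
 e  5  4  5  5  5  5  6  7  7
 g  6  5  5  6  6  6  6  7  8
 c  7  6  6  5  6  7  7  7  8
 m  8  7  7  6  6  7  8  8  8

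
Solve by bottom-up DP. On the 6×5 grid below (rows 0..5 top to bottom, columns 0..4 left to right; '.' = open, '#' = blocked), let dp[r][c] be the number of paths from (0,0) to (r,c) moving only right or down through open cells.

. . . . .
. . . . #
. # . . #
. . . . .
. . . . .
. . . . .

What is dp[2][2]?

3

r\c   0   1   2   3   4
  0   1   1   1   1   1
  1   1   2   3   4   0
  2   1   0   3   7   0
  3   1   1   4  11  11
  4   1   2   6  17  28
  5   1   3   9  26  54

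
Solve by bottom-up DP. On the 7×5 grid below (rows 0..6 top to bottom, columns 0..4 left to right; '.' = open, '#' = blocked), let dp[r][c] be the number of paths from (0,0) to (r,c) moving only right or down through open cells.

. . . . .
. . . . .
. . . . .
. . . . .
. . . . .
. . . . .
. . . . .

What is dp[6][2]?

28

r\c   0   1   2   3   4
  0   1   1   1   1   1
  1   1   2   3   4   5
  2   1   3   6  10  15
  3   1   4  10  20  35
  4   1   5  15  35  70
  5   1   6  21  56 126
  6   1   7  28  84 210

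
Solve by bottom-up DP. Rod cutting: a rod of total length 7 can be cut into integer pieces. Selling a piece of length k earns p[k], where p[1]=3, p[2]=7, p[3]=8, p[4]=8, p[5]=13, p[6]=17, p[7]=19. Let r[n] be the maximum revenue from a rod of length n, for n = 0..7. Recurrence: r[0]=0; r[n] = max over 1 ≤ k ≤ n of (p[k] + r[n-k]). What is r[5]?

17

   n    0    1    2    3    4    5    6    7
r[n]    0    3    7   10   14   17   21   24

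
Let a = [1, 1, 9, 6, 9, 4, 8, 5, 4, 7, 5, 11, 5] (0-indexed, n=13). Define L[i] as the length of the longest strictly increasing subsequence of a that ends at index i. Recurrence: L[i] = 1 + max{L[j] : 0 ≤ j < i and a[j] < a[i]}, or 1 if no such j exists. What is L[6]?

3

   i    0    1    2    3    4    5    6    7    8    9   10   11   12
a[i]    1    1    9    6    9    4    8    5    4    7    5   11    5
L[i]    1    1    2    2    3    2    3    3    2    4    3    5    3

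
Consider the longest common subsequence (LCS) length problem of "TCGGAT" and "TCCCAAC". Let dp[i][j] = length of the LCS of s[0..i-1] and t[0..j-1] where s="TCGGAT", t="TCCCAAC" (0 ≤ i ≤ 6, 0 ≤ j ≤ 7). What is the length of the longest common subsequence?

3

   ''  T  C  C  C  A  A  C
''  0  0  0  0  0  0  0  0
 T  0  1  1  1  1  1  1  1
 C  0  1  2  2  2  2  2  2
 G  0  1  2  2  2  2  2  2
 G  0  1  2  2  2  2  2  2
 A  0  1  2  2  2  3  3  3
 T  0  1  2  2  2  3  3  3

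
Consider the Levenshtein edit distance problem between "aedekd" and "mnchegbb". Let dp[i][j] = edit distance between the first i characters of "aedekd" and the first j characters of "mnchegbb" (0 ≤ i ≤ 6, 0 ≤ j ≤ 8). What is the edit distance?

7

   ''  m  n  c  h  e  g  b  b
''  0  1  2  3  4  5  6  7  8
 a  1  1  2  3  4  5  6  7  8
 e  2  2  2  3  4  4  5  6  7
 d  3  3  3  3  4  5  5  6  7
 e  4  4  4  4  4  4  5  6  7
 k  5  5  5  5  5  5  5  6  7
 d  6  6  6  6  6  6  6  6  7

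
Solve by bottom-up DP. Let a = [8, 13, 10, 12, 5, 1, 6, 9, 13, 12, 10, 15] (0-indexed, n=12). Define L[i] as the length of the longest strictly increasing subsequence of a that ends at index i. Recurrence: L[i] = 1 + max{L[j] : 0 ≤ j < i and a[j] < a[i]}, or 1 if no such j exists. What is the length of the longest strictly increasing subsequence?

   i    0    1    2    3    4    5    6    7    8    9   10   11
a[i]    8   13   10   12    5    1    6    9   13   12   10   15
L[i]    1    2    2    3    1    1    2    3    4    4    4    5

5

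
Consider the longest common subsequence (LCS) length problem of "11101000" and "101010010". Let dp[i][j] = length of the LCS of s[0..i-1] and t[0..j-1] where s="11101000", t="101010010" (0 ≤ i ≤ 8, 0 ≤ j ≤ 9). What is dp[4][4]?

   ''  1  0  1  0  1  0  0  1  0
''  0  0  0  0  0  0  0  0  0  0
 1  0  1  1  1  1  1  1  1  1  1
 1  0  1  1  2  2  2  2  2  2  2
 1  0  1  1  2  2  3  3  3  3  3
 0  0  1  2  2  3  3  4  4  4  4
 1  0  1  2  3  3  4  4  4  5  5
 0  0  1  2  3  4  4  5  5  5  6
 0  0  1  2  3  4  4  5  6  6  6
 0  0  1  2  3  4  4  5  6  6  7

3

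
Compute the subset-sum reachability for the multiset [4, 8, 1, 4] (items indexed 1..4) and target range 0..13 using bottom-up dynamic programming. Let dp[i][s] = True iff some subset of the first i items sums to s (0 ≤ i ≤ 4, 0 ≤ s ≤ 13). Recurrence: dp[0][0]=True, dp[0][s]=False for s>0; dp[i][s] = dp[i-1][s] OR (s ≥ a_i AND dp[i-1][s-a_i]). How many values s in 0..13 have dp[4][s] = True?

8

i\s   0   1   2   3   4   5   6   7   8   9  10  11  12  13
  0   T   F   F   F   F   F   F   F   F   F   F   F   F   F
  1   T   F   F   F   T   F   F   F   F   F   F   F   F   F
  2   T   F   F   F   T   F   F   F   T   F   F   F   T   F
  3   T   T   F   F   T   T   F   F   T   T   F   F   T   T
  4   T   T   F   F   T   T   F   F   T   T   F   F   T   T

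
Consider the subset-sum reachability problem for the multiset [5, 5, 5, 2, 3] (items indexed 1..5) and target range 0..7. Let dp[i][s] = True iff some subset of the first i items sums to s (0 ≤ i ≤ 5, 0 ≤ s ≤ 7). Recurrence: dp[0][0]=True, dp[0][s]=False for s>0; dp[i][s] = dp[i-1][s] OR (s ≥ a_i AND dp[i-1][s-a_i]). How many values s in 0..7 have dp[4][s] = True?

i\s   0   1   2   3   4   5   6   7
  0   T   F   F   F   F   F   F   F
  1   T   F   F   F   F   T   F   F
  2   T   F   F   F   F   T   F   F
  3   T   F   F   F   F   T   F   F
  4   T   F   T   F   F   T   F   T
  5   T   F   T   T   F   T   F   T

4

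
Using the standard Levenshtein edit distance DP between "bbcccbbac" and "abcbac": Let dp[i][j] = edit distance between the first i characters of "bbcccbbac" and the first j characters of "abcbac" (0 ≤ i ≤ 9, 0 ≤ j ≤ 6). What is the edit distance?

4

   ''  a  b  c  b  a  c
''  0  1  2  3  4  5  6
 b  1  1  1  2  3  4  5
 b  2  2  1  2  2  3  4
 c  3  3  2  1  2  3  3
 c  4  4  3  2  2  3  3
 c  5  5  4  3  3  3  3
 b  6  6  5  4  3  4  4
 b  7  7  6  5  4  4  5
 a  8  7  7  6  5  4  5
 c  9  8  8  7  6  5  4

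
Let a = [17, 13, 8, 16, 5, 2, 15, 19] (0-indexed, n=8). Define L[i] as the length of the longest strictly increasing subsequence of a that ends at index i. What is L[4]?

1

   i    0    1    2    3    4    5    6    7
a[i]   17   13    8   16    5    2   15   19
L[i]    1    1    1    2    1    1    2    3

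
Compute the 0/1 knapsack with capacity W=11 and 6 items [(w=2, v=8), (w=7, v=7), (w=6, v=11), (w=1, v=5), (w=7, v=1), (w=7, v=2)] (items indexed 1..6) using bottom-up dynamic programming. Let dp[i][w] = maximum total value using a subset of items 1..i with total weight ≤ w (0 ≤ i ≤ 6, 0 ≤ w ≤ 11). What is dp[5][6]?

13

i\w   0   1   2   3   4   5   6   7   8   9  10  11
  0   0   0   0   0   0   0   0   0   0   0   0   0
  1   0   0   8   8   8   8   8   8   8   8   8   8
  2   0   0   8   8   8   8   8   8   8  15  15  15
  3   0   0   8   8   8   8  11  11  19  19  19  19
  4   0   5   8  13  13  13  13  16  19  24  24  24
  5   0   5   8  13  13  13  13  16  19  24  24  24
  6   0   5   8  13  13  13  13  16  19  24  24  24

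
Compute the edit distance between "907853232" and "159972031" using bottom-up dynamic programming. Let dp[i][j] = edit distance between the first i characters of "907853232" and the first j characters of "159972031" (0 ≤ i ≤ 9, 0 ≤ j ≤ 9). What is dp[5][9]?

7

   ''  1  5  9  9  7  2  0  3  1
''  0  1  2  3  4  5  6  7  8  9
 9  1  1  2  2  3  4  5  6  7  8
 0  2  2  2  3  3  4  5  5  6  7
 7  3  3  3  3  4  3  4  5  6  7
 8  4  4  4  4  4  4  4  5  6  7
 5  5  5  4  5  5  5  5  5  6  7
 3  6  6  5  5  6  6  6  6  5  6
 2  7  7  6  6  6  7  6  7  6  6
 3  8  8  7  7  7  7  7  7  7  7
 2  9  9  8  8  8  8  7  8  8  8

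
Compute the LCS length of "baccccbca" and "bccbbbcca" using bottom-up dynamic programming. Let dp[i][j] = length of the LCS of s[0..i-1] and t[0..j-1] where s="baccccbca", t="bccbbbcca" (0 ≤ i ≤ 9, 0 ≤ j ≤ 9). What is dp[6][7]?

4

   ''  b  c  c  b  b  b  c  c  a
''  0  0  0  0  0  0  0  0  0  0
 b  0  1  1  1  1  1  1  1  1  1
 a  0  1  1  1  1  1  1  1  1  2
 c  0  1  2  2  2  2  2  2  2  2
 c  0  1  2  3  3  3  3  3  3  3
 c  0  1  2  3  3  3  3  4  4  4
 c  0  1  2  3  3  3  3  4  5  5
 b  0  1  2  3  4  4  4  4  5  5
 c  0  1  2  3  4  4  4  5  5  5
 a  0  1  2  3  4  4  4  5  5  6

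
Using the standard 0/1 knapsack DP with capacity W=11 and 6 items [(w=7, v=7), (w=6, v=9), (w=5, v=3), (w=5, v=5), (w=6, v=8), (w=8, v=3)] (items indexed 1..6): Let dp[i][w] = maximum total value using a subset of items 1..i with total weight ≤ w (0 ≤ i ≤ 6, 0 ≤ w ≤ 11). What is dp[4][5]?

i\w   0   1   2   3   4   5   6   7   8   9  10  11
  0   0   0   0   0   0   0   0   0   0   0   0   0
  1   0   0   0   0   0   0   0   7   7   7   7   7
  2   0   0   0   0   0   0   9   9   9   9   9   9
  3   0   0   0   0   0   3   9   9   9   9   9  12
  4   0   0   0   0   0   5   9   9   9   9   9  14
  5   0   0   0   0   0   5   9   9   9   9   9  14
  6   0   0   0   0   0   5   9   9   9   9   9  14

5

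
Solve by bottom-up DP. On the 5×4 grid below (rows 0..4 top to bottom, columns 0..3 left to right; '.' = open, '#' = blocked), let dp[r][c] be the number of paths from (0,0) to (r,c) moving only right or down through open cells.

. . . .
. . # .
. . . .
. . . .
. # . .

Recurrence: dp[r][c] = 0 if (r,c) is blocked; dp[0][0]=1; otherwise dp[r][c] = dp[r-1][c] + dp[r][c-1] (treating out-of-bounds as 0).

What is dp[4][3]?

r\c   0   1   2   3
  0   1   1   1   1
  1   1   2   0   1
  2   1   3   3   4
  3   1   4   7  11
  4   1   0   7  18

18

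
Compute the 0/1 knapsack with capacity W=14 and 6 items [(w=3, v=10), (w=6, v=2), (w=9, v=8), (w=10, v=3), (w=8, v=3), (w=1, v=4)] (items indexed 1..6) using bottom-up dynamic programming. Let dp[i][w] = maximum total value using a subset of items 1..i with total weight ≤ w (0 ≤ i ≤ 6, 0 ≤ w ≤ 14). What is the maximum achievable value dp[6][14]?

22

i\w   0   1   2   3   4   5   6   7   8   9  10  11  12  13  14
  0   0   0   0   0   0   0   0   0   0   0   0   0   0   0   0
  1   0   0   0  10  10  10  10  10  10  10  10  10  10  10  10
  2   0   0   0  10  10  10  10  10  10  12  12  12  12  12  12
  3   0   0   0  10  10  10  10  10  10  12  12  12  18  18  18
  4   0   0   0  10  10  10  10  10  10  12  12  12  18  18  18
  5   0   0   0  10  10  10  10  10  10  12  12  13  18  18  18
  6   0   4   4  10  14  14  14  14  14  14  16  16  18  22  22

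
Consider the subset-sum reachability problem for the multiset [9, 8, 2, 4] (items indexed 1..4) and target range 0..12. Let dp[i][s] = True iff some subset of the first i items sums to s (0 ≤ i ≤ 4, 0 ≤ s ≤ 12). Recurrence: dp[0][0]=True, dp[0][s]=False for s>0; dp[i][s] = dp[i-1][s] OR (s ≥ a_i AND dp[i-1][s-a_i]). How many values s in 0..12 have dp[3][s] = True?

i\s   0   1   2   3   4   5   6   7   8   9  10  11  12
  0   T   F   F   F   F   F   F   F   F   F   F   F   F
  1   T   F   F   F   F   F   F   F   F   T   F   F   F
  2   T   F   F   F   F   F   F   F   T   T   F   F   F
  3   T   F   T   F   F   F   F   F   T   T   T   T   F
  4   T   F   T   F   T   F   T   F   T   T   T   T   T

6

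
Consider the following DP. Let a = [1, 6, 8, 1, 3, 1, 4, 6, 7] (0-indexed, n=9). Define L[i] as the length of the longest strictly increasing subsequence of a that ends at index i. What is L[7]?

4

   i    0    1    2    3    4    5    6    7    8
a[i]    1    6    8    1    3    1    4    6    7
L[i]    1    2    3    1    2    1    3    4    5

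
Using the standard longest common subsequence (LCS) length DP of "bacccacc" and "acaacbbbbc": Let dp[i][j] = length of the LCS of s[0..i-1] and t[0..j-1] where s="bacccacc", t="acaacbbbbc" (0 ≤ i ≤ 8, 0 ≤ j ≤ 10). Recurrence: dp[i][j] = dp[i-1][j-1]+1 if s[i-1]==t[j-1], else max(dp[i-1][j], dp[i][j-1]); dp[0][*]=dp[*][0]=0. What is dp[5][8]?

   ''  a  c  a  a  c  b  b  b  b  c
''  0  0  0  0  0  0  0  0  0  0  0
 b  0  0  0  0  0  0  1  1  1  1  1
 a  0  1  1  1  1  1  1  1  1  1  1
 c  0  1  2  2  2  2  2  2  2  2  2
 c  0  1  2  2  2  3  3  3  3  3  3
 c  0  1  2  2  2  3  3  3  3  3  4
 a  0  1  2  3  3  3  3  3  3  3  4
 c  0  1  2  3  3  4  4  4  4  4  4
 c  0  1  2  3  3  4  4  4  4  4  5

3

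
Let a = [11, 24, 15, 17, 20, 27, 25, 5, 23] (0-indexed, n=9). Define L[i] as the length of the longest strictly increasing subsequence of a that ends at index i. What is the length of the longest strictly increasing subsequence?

   i    0    1    2    3    4    5    6    7    8
a[i]   11   24   15   17   20   27   25    5   23
L[i]    1    2    2    3    4    5    5    1    5

5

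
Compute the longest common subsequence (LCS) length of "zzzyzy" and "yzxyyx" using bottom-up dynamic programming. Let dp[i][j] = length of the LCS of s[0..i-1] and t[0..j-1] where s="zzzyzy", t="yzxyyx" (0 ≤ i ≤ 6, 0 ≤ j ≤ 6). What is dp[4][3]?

1

   ''  y  z  x  y  y  x
''  0  0  0  0  0  0  0
 z  0  0  1  1  1  1  1
 z  0  0  1  1  1  1  1
 z  0  0  1  1  1  1  1
 y  0  1  1  1  2  2  2
 z  0  1  2  2  2  2  2
 y  0  1  2  2  3  3  3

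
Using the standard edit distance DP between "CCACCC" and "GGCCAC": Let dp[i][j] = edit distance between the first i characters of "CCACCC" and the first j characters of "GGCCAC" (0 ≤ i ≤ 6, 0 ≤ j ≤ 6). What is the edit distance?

   ''  G  G  C  C  A  C
''  0  1  2  3  4  5  6
 C  1  1  2  2  3  4  5
 C  2  2  2  2  2  3  4
 A  3  3  3  3  3  2  3
 C  4  4  4  3  3  3  2
 C  5  5  5  4  3  4  3
 C  6  6  6  5  4  4  4

4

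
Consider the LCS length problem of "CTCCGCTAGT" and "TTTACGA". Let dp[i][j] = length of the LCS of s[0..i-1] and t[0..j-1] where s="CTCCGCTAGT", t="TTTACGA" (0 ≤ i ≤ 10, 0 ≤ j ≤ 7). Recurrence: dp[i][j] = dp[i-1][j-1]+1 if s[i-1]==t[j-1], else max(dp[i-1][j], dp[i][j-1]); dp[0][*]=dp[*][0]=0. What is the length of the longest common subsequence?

   ''  T  T  T  A  C  G  A
''  0  0  0  0  0  0  0  0
 C  0  0  0  0  0  1  1  1
 T  0  1  1  1  1  1  1  1
 C  0  1  1  1  1  2  2  2
 C  0  1  1  1  1  2  2  2
 G  0  1  1  1  1  2  3  3
 C  0  1  1  1  1  2  3  3
 T  0  1  2  2  2  2  3  3
 A  0  1  2  2  3  3  3  4
 G  0  1  2  2  3  3  4  4
 T  0  1  2  3  3  3  4  4

4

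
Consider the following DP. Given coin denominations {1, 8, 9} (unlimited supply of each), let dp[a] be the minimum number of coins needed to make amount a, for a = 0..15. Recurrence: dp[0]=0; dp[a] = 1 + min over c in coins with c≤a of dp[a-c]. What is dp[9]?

 a  0  1  2  3  4  5  6  7  8  9 10 11 12 13 14 15
dp  0  1  2  3  4  5  6  7  1  1  2  3  4  5  6  7

1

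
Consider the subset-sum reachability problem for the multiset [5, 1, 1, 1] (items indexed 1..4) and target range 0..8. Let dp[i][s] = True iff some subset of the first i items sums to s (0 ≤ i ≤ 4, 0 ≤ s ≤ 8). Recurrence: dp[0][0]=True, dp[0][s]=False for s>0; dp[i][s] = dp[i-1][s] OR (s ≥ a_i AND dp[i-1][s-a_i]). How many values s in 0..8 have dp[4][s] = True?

i\s   0   1   2   3   4   5   6   7   8
  0   T   F   F   F   F   F   F   F   F
  1   T   F   F   F   F   T   F   F   F
  2   T   T   F   F   F   T   T   F   F
  3   T   T   T   F   F   T   T   T   F
  4   T   T   T   T   F   T   T   T   T

8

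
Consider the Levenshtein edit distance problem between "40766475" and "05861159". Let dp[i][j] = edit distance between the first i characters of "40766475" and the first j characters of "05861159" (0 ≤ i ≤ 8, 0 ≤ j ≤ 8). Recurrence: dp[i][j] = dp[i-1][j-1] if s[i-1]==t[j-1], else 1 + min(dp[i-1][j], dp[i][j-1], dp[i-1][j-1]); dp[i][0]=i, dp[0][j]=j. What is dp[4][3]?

3

   ''  0  5  8  6  1  1  5  9
''  0  1  2  3  4  5  6  7  8
 4  1  1  2  3  4  5  6  7  8
 0  2  1  2  3  4  5  6  7  8
 7  3  2  2  3  4  5  6  7  8
 6  4  3  3  3  3  4  5  6  7
 6  5  4  4  4  3  4  5  6  7
 4  6  5  5  5  4  4  5  6  7
 7  7  6  6  6  5  5  5  6  7
 5  8  7  6  7  6  6  6  5  6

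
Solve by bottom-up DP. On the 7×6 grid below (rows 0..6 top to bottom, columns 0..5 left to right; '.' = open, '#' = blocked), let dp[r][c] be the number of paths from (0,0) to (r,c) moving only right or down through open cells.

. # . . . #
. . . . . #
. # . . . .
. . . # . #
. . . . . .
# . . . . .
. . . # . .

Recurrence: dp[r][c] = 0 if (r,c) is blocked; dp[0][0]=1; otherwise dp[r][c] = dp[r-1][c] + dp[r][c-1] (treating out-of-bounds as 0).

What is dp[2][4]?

r\c   0   1   2   3   4   5
  0   1   0   0   0   0   0
  1   1   1   1   1   1   0
  2   1   0   1   2   3   3
  3   1   1   2   0   3   0
  4   1   2   4   4   7   7
  5   0   2   6  10  17  24
  6   0   2   8   0  17  41

3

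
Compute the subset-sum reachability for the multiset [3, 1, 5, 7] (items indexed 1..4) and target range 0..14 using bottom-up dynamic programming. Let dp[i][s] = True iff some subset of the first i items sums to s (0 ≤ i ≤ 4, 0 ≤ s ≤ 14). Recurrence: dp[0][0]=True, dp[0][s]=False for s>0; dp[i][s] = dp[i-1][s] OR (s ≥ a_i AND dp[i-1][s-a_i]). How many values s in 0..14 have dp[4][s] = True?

13

i\s   0   1   2   3   4   5   6   7   8   9  10  11  12  13  14
  0   T   F   F   F   F   F   F   F   F   F   F   F   F   F   F
  1   T   F   F   T   F   F   F   F   F   F   F   F   F   F   F
  2   T   T   F   T   T   F   F   F   F   F   F   F   F   F   F
  3   T   T   F   T   T   T   T   F   T   T   F   F   F   F   F
  4   T   T   F   T   T   T   T   T   T   T   T   T   T   T   F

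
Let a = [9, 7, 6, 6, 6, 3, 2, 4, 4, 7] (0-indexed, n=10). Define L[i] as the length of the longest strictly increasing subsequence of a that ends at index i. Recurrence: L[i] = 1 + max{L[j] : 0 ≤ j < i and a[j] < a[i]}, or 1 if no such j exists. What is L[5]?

   i    0    1    2    3    4    5    6    7    8    9
a[i]    9    7    6    6    6    3    2    4    4    7
L[i]    1    1    1    1    1    1    1    2    2    3

1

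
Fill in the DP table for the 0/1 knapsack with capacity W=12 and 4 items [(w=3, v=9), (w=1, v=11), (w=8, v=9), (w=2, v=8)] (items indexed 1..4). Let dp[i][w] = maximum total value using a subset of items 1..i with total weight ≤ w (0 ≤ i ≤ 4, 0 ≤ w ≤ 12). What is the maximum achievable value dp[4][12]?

29

i\w   0   1   2   3   4   5   6   7   8   9  10  11  12
  0   0   0   0   0   0   0   0   0   0   0   0   0   0
  1   0   0   0   9   9   9   9   9   9   9   9   9   9
  2   0  11  11  11  20  20  20  20  20  20  20  20  20
  3   0  11  11  11  20  20  20  20  20  20  20  20  29
  4   0  11  11  19  20  20  28  28  28  28  28  28  29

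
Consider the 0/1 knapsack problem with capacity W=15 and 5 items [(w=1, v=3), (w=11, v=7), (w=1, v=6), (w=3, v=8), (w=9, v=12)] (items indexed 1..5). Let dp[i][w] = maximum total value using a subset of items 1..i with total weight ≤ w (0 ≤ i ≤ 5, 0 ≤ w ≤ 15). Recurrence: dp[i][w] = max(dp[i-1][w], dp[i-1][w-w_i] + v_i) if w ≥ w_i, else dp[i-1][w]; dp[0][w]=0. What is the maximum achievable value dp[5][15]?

29

i\w   0   1   2   3   4   5   6   7   8   9  10  11  12  13  14  15
  0   0   0   0   0   0   0   0   0   0   0   0   0   0   0   0   0
  1   0   3   3   3   3   3   3   3   3   3   3   3   3   3   3   3
  2   0   3   3   3   3   3   3   3   3   3   3   7  10  10  10  10
  3   0   6   9   9   9   9   9   9   9   9   9   9  13  16  16  16
  4   0   6   9   9  14  17  17  17  17  17  17  17  17  17  17  21
  5   0   6   9   9  14  17  17  17  17  17  18  21  21  26  29  29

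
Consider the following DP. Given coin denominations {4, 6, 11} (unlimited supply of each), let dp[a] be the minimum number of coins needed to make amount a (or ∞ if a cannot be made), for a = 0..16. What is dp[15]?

 a  0  1  2  3  4  5  6  7  8  9 10 11 12 13 14 15 16
dp  0  -  -  -  1  -  1  -  2  -  2  1  2  -  3  2  3
(- denotes ∞ / unreachable)

2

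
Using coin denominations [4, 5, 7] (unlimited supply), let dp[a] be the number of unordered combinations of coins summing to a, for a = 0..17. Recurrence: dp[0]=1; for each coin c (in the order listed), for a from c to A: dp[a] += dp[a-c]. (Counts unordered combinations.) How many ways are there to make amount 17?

2

after  coin     0     1     2     3     4     5     6     7     8     9    10    11    12    13    14    15    16    17
          4     1     0     0     0     1     0     0     0     1     0     0     0     1     0     0     0     1     0
          5     1     0     0     0     1     1     0     0     1     1     1     0     1     1     1     1     1     1
          7     1     0     0     0     1     1     0     1     1     1     1     1     2     1     2     2     2     2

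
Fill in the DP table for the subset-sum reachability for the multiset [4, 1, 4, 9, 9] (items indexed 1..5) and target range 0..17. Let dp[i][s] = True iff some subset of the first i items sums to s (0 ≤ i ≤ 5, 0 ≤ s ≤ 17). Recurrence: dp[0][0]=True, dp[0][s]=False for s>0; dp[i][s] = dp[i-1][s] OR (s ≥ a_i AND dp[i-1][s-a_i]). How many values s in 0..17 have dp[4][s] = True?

10

i\s   0   1   2   3   4   5   6   7   8   9  10  11  12  13  14  15  16  17
  0   T   F   F   F   F   F   F   F   F   F   F   F   F   F   F   F   F   F
  1   T   F   F   F   T   F   F   F   F   F   F   F   F   F   F   F   F   F
  2   T   T   F   F   T   T   F   F   F   F   F   F   F   F   F   F   F   F
  3   T   T   F   F   T   T   F   F   T   T   F   F   F   F   F   F   F   F
  4   T   T   F   F   T   T   F   F   T   T   T   F   F   T   T   F   F   T
  5   T   T   F   F   T   T   F   F   T   T   T   F   F   T   T   F   F   T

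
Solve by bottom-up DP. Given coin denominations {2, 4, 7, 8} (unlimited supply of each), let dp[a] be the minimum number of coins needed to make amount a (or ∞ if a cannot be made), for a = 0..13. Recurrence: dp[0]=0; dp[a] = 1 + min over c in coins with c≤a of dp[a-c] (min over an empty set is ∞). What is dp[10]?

 a  0  1  2  3  4  5  6  7  8  9 10 11 12 13
dp  0  -  1  -  1  -  2  1  1  2  2  2  2  3
(- denotes ∞ / unreachable)

2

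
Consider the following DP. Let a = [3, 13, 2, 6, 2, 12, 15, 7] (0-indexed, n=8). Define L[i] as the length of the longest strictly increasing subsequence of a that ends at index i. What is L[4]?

   i    0    1    2    3    4    5    6    7
a[i]    3   13    2    6    2   12   15    7
L[i]    1    2    1    2    1    3    4    3

1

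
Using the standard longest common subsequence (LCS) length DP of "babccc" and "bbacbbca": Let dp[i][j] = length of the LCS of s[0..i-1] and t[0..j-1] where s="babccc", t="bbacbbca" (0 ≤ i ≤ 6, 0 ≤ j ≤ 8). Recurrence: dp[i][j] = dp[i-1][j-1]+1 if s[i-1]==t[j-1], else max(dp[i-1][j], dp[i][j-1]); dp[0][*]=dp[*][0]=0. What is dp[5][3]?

2

   ''  b  b  a  c  b  b  c  a
''  0  0  0  0  0  0  0  0  0
 b  0  1  1  1  1  1  1  1  1
 a  0  1  1  2  2  2  2  2  2
 b  0  1  2  2  2  3  3  3  3
 c  0  1  2  2  3  3  3  4  4
 c  0  1  2  2  3  3  3  4  4
 c  0  1  2  2  3  3  3  4  4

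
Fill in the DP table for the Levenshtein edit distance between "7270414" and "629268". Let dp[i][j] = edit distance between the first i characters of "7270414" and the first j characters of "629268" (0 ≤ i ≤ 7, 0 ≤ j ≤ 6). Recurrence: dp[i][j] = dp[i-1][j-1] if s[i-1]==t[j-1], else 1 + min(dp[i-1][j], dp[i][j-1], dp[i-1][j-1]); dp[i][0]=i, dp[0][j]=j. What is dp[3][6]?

   ''  6  2  9  2  6  8
''  0  1  2  3  4  5  6
 7  1  1  2  3  4  5  6
 2  2  2  1  2  3  4  5
 7  3  3  2  2  3  4  5
 0  4  4  3  3  3  4  5
 4  5  5  4  4  4  4  5
 1  6  6  5  5  5  5  5
 4  7  7  6  6  6  6  6

5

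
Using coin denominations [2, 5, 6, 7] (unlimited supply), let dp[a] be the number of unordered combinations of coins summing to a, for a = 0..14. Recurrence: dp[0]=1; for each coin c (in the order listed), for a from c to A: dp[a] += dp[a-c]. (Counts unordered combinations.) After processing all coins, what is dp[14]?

6

after  coin     0     1     2     3     4     5     6     7     8     9    10    11    12    13    14
          2     1     0     1     0     1     0     1     0     1     0     1     0     1     0     1
          5     1     0     1     0     1     1     1     1     1     1     2     1     2     1     2
          6     1     0     1     0     1     1     2     1     2     1     3     2     4     2     4
          7     1     0     1     0     1     1     2     2     2     2     3     3     5     4     6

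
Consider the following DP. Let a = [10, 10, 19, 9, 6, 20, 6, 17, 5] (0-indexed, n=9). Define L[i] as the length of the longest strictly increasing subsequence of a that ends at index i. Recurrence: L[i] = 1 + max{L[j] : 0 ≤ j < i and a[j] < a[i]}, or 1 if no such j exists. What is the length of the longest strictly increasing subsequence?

   i    0    1    2    3    4    5    6    7    8
a[i]   10   10   19    9    6   20    6   17    5
L[i]    1    1    2    1    1    3    1    2    1

3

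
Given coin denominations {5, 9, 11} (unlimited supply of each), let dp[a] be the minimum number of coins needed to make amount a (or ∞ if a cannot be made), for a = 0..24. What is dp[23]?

 a  0  1  2  3  4  5  6  7  8  9 10 11 12 13 14 15 16 17 18 19 20 21 22 23 24
dp  0  -  -  -  -  1  -  -  -  1  2  1  -  -  2  3  2  -  2  3  2  3  2  3  4
(- denotes ∞ / unreachable)

3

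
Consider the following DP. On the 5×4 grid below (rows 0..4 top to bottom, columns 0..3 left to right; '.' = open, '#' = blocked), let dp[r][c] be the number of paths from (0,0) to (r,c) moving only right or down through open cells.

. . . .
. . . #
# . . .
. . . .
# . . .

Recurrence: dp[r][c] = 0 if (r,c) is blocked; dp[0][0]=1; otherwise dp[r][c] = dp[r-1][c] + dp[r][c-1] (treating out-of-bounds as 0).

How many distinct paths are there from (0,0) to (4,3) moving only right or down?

r\c   0   1   2   3
  0   1   1   1   1
  1   1   2   3   0
  2   0   2   5   5
  3   0   2   7  12
  4   0   2   9  21

21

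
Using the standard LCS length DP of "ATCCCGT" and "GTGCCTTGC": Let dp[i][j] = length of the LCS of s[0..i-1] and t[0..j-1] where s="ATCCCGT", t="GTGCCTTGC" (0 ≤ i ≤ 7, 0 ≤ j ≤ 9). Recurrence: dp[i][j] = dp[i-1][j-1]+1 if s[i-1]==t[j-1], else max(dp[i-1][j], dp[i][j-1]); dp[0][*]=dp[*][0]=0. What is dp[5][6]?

   ''  G  T  G  C  C  T  T  G  C
''  0  0  0  0  0  0  0  0  0  0
 A  0  0  0  0  0  0  0  0  0  0
 T  0  0  1  1  1  1  1  1  1  1
 C  0  0  1  1  2  2  2  2  2  2
 C  0  0  1  1  2  3  3  3  3  3
 C  0  0  1  1  2  3  3  3  3  4
 G  0  1  1  2  2  3  3  3  4  4
 T  0  1  2  2  2  3  4  4  4  4

3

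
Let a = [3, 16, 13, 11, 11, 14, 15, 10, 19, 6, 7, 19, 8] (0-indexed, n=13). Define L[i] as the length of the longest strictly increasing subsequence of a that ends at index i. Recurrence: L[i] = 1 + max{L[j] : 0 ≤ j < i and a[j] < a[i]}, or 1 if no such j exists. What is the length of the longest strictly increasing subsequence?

   i    0    1    2    3    4    5    6    7    8    9   10   11   12
a[i]    3   16   13   11   11   14   15   10   19    6    7   19    8
L[i]    1    2    2    2    2    3    4    2    5    2    3    5    4

5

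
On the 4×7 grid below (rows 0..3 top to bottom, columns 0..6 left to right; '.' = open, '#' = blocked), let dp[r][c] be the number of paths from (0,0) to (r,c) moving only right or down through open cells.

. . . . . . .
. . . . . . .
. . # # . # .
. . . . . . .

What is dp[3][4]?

r\c   0   1   2   3   4   5   6
  0   1   1   1   1   1   1   1
  1   1   2   3   4   5   6   7
  2   1   3   0   0   5   0   7
  3   1   4   4   4   9   9  16

9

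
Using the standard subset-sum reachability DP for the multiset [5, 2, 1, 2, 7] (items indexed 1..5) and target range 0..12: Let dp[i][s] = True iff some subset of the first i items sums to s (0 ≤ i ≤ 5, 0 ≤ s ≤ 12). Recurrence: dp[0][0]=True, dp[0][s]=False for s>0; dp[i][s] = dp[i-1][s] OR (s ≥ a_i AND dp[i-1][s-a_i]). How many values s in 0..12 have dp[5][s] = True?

13

i\s   0   1   2   3   4   5   6   7   8   9  10  11  12
  0   T   F   F   F   F   F   F   F   F   F   F   F   F
  1   T   F   F   F   F   T   F   F   F   F   F   F   F
  2   T   F   T   F   F   T   F   T   F   F   F   F   F
  3   T   T   T   T   F   T   T   T   T   F   F   F   F
  4   T   T   T   T   T   T   T   T   T   T   T   F   F
  5   T   T   T   T   T   T   T   T   T   T   T   T   T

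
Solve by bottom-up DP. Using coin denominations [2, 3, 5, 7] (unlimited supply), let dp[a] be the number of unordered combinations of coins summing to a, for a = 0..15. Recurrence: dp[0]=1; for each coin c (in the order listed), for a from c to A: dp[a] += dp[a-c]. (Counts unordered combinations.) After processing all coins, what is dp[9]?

after  coin     0     1     2     3     4     5     6     7     8     9    10    11    12    13    14    15
          2     1     0     1     0     1     0     1     0     1     0     1     0     1     0     1     0
          3     1     0     1     1     1     1     2     1     2     2     2     2     3     2     3     3
          5     1     0     1     1     1     2     2     2     3     3     4     4     5     5     6     7
          7     1     0     1     1     1     2     2     3     3     4     5     5     7     7     9    10

4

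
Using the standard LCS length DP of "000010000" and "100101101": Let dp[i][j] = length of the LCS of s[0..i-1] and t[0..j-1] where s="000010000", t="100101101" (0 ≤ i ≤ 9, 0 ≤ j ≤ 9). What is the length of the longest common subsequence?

5

   ''  1  0  0  1  0  1  1  0  1
''  0  0  0  0  0  0  0  0  0  0
 0  0  0  1  1  1  1  1  1  1  1
 0  0  0  1  2  2  2  2  2  2  2
 0  0  0  1  2  2  3  3  3  3  3
 0  0  0  1  2  2  3  3  3  4  4
 1  0  1  1  2  3  3  4  4  4  5
 0  0  1  2  2  3  4  4  4  5  5
 0  0  1  2  3  3  4  4  4  5  5
 0  0  1  2  3  3  4  4  4  5  5
 0  0  1  2  3  3  4  4  4  5  5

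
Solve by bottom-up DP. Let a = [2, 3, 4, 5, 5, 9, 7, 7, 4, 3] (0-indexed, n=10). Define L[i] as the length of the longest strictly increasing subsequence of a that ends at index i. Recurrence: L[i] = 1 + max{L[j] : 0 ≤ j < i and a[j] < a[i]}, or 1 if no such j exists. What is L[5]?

   i    0    1    2    3    4    5    6    7    8    9
a[i]    2    3    4    5    5    9    7    7    4    3
L[i]    1    2    3    4    4    5    5    5    3    2

5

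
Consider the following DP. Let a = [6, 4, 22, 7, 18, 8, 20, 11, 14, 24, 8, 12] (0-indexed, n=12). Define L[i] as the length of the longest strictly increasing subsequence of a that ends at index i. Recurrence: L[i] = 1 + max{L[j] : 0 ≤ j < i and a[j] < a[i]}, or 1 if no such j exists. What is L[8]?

   i    0    1    2    3    4    5    6    7    8    9   10   11
a[i]    6    4   22    7   18    8   20   11   14   24    8   12
L[i]    1    1    2    2    3    3    4    4    5    6    3    5

5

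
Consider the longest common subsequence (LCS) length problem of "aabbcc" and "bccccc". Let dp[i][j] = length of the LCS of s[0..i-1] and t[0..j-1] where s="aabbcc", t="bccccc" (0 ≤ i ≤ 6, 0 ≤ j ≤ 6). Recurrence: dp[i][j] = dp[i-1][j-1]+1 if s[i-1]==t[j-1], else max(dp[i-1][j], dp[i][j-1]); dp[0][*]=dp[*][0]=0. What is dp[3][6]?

1

   ''  b  c  c  c  c  c
''  0  0  0  0  0  0  0
 a  0  0  0  0  0  0  0
 a  0  0  0  0  0  0  0
 b  0  1  1  1  1  1  1
 b  0  1  1  1  1  1  1
 c  0  1  2  2  2  2  2
 c  0  1  2  3  3  3  3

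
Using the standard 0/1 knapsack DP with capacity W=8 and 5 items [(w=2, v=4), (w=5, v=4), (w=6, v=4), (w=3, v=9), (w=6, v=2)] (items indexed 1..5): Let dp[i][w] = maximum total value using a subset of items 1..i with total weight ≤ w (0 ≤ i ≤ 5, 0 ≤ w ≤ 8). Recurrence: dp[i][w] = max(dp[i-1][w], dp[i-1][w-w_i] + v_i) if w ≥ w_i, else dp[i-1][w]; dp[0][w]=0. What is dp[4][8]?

i\w   0   1   2   3   4   5   6   7   8
  0   0   0   0   0   0   0   0   0   0
  1   0   0   4   4   4   4   4   4   4
  2   0   0   4   4   4   4   4   8   8
  3   0   0   4   4   4   4   4   8   8
  4   0   0   4   9   9  13  13  13  13
  5   0   0   4   9   9  13  13  13  13

13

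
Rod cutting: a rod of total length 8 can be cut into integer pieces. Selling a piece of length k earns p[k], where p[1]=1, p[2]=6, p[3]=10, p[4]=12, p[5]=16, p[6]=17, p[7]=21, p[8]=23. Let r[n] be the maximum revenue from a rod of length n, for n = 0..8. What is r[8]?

   n    0    1    2    3    4    5    6    7    8
r[n]    0    1    6   10   12   16   20   22   26

26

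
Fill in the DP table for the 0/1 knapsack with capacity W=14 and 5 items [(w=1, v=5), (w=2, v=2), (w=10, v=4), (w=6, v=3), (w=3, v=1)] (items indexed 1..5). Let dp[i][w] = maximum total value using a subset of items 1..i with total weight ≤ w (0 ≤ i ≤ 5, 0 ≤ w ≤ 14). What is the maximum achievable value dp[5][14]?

11

i\w   0   1   2   3   4   5   6   7   8   9  10  11  12  13  14
  0   0   0   0   0   0   0   0   0   0   0   0   0   0   0   0
  1   0   5   5   5   5   5   5   5   5   5   5   5   5   5   5
  2   0   5   5   7   7   7   7   7   7   7   7   7   7   7   7
  3   0   5   5   7   7   7   7   7   7   7   7   9   9  11  11
  4   0   5   5   7   7   7   7   8   8  10  10  10  10  11  11
  5   0   5   5   7   7   7   8   8   8  10  10  10  11  11  11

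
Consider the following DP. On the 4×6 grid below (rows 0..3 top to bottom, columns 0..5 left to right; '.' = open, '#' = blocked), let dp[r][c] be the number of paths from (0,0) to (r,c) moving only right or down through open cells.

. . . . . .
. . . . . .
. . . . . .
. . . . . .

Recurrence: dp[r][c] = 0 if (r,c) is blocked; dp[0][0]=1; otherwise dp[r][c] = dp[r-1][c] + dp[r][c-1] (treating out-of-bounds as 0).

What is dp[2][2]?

6

r\c   0   1   2   3   4   5
  0   1   1   1   1   1   1
  1   1   2   3   4   5   6
  2   1   3   6  10  15  21
  3   1   4  10  20  35  56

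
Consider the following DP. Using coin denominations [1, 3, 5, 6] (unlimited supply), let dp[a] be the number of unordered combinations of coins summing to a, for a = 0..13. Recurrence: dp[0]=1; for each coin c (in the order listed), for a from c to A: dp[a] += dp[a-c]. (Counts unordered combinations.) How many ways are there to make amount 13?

after  coin     0     1     2     3     4     5     6     7     8     9    10    11    12    13
          1     1     1     1     1     1     1     1     1     1     1     1     1     1     1
          3     1     1     1     2     2     2     3     3     3     4     4     4     5     5
          5     1     1     1     2     2     3     4     4     5     6     7     8     9    10
          6     1     1     1     2     2     3     5     5     6     8     9    11    14    15

15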